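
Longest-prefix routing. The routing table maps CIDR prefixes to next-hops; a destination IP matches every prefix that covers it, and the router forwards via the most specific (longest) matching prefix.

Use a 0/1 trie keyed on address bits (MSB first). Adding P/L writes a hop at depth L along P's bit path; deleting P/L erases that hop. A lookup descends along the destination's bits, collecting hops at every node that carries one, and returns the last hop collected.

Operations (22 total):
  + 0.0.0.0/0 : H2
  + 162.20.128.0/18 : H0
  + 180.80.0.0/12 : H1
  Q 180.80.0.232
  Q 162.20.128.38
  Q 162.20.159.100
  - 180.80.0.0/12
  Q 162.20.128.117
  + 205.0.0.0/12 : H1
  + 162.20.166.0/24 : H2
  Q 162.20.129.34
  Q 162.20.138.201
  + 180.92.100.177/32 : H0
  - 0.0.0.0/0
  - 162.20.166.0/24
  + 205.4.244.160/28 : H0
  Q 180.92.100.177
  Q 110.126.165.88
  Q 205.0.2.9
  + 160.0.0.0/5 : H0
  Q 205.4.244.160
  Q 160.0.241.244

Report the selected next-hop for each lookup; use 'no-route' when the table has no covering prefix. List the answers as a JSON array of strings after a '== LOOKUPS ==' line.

Trace:
  + 0.0.0.0/0 (H2) depth=0
  + 162.20.128.0/18 (H0) depth=18
  + 180.80.0.0/12 (H1) depth=12
  lookup 180.80.0.232: bits 101101000101 walk d0:H2→d1:-→d2:-→d3:-→d4:-→d5:-→d6:-→d7:-→d8:-→d9:-→d10:-→d11:-→d12:H1 -> H1
  lookup 162.20.128.38: bits 101000100001010010 walk d0:H2→d1:-→d2:-→d3:-→d4:-→d5:-→d6:-→d7:-→d8:-→d9:-→d10:-→d11:-→d12:-→d13:-→d14:-→d15:-→d16:-→d17:-→d18:H0 -> H0
  lookup 162.20.159.100: bits 101000100001010010 walk d0:H2→d1:-→d2:-→d3:-→d4:-→d5:-→d6:-→d7:-→d8:-→d9:-→d10:-→d11:-→d12:-→d13:-→d14:-→d15:-→d16:-→d17:-→d18:H0 -> H0
  del 180.80.0.0/12 (clear depth 12)
  lookup 162.20.128.117: bits 101000100001010010 walk d0:H2→d1:-→d2:-→d3:-→d4:-→d5:-→d6:-→d7:-→d8:-→d9:-→d10:-→d11:-→d12:-→d13:-→d14:-→d15:-→d16:-→d17:-→d18:H0 -> H0
  + 205.0.0.0/12 (H1) depth=12
  + 162.20.166.0/24 (H2) depth=24
  lookup 162.20.129.34: bits 101000100001010010 walk d0:H2→d1:-→d2:-→d3:-→d4:-→d5:-→d6:-→d7:-→d8:-→d9:-→d10:-→d11:-→d12:-→d13:-→d14:-→d15:-→d16:-→d17:-→d18:H0 -> H0
  lookup 162.20.138.201: bits 101000100001010010 walk d0:H2→d1:-→d2:-→d3:-→d4:-→d5:-→d6:-→d7:-→d8:-→d9:-→d10:-→d11:-→d12:-→d13:-→d14:-→d15:-→d16:-→d17:-→d18:H0 -> H0
  + 180.92.100.177/32 (H0) depth=32
  del 0.0.0.0/0 (clear depth 0)
  del 162.20.166.0/24 (clear depth 24)
  + 205.4.244.160/28 (H0) depth=28
  lookup 180.92.100.177: bits 10110100010111000110010010110001 walk d0:-→d1:-→d2:-→d3:-→d4:-→d5:-→d6:-→d7:-→d8:-→d9:-→d10:-→d11:-→d12:-→d13:-→d14:-→d15:-→d16:-→d17:-→d18:-→d19:-→d20:-→d21:-→d22:-→d23:-→d24:-→d25:-→d26:-→d27:-→d28:-→d29:-→d30:-→d31:-→d32:H0 -> H0
  lookup 110.126.165.88: bits ε walk d0:- -> no-route
  lookup 205.0.2.9: bits 1100110100000 walk d0:-→d1:-→d2:-→d3:-→d4:-→d5:-→d6:-→d7:-→d8:-→d9:-→d10:-→d11:-→d12:H1→d13:- -> H1
  + 160.0.0.0/5 (H0) depth=5
  lookup 205.4.244.160: bits 1100110100000100111101001010 walk d0:-→d1:-→d2:-→d3:-→d4:-→d5:-→d6:-→d7:-→d8:-→d9:-→d10:-→d11:-→d12:H1→d13:-→d14:-→d15:-→d16:-→d17:-→d18:-→d19:-→d20:-→d21:-→d22:-→d23:-→d24:-→d25:-→d26:-→d27:-→d28:H0 -> H0
  lookup 160.0.241.244: bits 101000 walk d0:-→d1:-→d2:-→d3:-→d4:-→d5:H0→d6:- -> H0

== LOOKUPS ==
["H1","H0","H0","H0","H0","H0","H0","no-route","H1","H0","H0"]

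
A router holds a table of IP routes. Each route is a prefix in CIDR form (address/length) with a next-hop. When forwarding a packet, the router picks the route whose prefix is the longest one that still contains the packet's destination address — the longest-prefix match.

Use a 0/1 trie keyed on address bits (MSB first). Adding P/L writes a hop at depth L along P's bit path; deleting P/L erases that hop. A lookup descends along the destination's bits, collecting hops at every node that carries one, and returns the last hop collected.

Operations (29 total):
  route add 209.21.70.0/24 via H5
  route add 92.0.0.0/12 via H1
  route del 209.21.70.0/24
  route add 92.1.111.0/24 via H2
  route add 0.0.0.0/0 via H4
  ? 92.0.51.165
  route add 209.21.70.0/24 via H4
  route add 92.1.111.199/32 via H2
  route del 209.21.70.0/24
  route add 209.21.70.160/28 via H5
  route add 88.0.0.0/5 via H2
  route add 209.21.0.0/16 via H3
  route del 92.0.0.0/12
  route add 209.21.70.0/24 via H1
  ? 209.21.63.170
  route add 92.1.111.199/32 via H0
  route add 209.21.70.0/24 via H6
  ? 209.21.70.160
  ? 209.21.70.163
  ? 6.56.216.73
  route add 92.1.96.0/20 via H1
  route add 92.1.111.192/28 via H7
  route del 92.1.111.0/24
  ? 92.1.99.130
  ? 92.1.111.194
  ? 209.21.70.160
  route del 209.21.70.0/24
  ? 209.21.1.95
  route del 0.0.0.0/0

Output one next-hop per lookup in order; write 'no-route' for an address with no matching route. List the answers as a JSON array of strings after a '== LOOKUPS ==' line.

Process each operation:
  + 209.21.70.0/24 (H5) depth=24
  + 92.0.0.0/12 (H1) depth=12
  - 209.21.70.0/24 clear@24
  + 92.1.111.0/24 (H2) depth=24
  + 0.0.0.0/0 (H4) depth=0
  ? 92.0.51.165  path d0:H4→d1:-→d2:-→d3:-→d4:-→d5:-→d6:-→d7:-→d8:-→d9:-→d10:-→d11:-→d12:H1→d13:-→d14:-→d15:-  best=H1
  + 209.21.70.0/24 (H4) depth=24
  + 92.1.111.199/32 (H2) depth=32
  - 209.21.70.0/24 clear@24
  + 209.21.70.160/28 (H5) depth=28
  + 88.0.0.0/5 (H2) depth=5
  + 209.21.0.0/16 (H3) depth=16
  - 92.0.0.0/12 clear@12
  + 209.21.70.0/24 (H1) depth=24
  ? 209.21.63.170  path d0:H4→d1:-→d2:-→d3:-→d4:-→d5:-→d6:-→d7:-→d8:-→d9:-→d10:-→d11:-→d12:-→d13:-→d14:-→d15:-→d16:H3→d17:-  best=H3
  + 92.1.111.199/32 (H0) depth=32
  + 209.21.70.0/24 (H6) depth=24
  ? 209.21.70.160  path d0:H4→d1:-→d2:-→d3:-→d4:-→d5:-→d6:-→d7:-→d8:-→d9:-→d10:-→d11:-→d12:-→d13:-→d14:-→d15:-→d16:H3→d17:-→d18:-→d19:-→d20:-→d21:-→d22:-→d23:-→d24:H6→d25:-→d26:-→d27:-→d28:H5  best=H5
  ? 209.21.70.163  path d0:H4→d1:-→d2:-→d3:-→d4:-→d5:-→d6:-→d7:-→d8:-→d9:-→d10:-→d11:-→d12:-→d13:-→d14:-→d15:-→d16:H3→d17:-→d18:-→d19:-→d20:-→d21:-→d22:-→d23:-→d24:H6→d25:-→d26:-→d27:-→d28:H5  best=H5
  ? 6.56.216.73  path d0:H4→d1:-  best=H4
  + 92.1.96.0/20 (H1) depth=20
  + 92.1.111.192/28 (H7) depth=28
  - 92.1.111.0/24 clear@24
  ? 92.1.99.130  path d0:H4→d1:-→d2:-→d3:-→d4:-→d5:H2→d6:-→d7:-→d8:-→d9:-→d10:-→d11:-→d12:-→d13:-→d14:-→d15:-→d16:-→d17:-→d18:-→d19:-→d20:H1  best=H1
  ? 92.1.111.194  path d0:H4→d1:-→d2:-→d3:-→d4:-→d5:H2→d6:-→d7:-→d8:-→d9:-→d10:-→d11:-→d12:-→d13:-→d14:-→d15:-→d16:-→d17:-→d18:-→d19:-→d20:H1→d21:-→d22:-→d23:-→d24:-→d25:-→d26:-→d27:-→d28:H7→d29:-  best=H7
  ? 209.21.70.160  path d0:H4→d1:-→d2:-→d3:-→d4:-→d5:-→d6:-→d7:-→d8:-→d9:-→d10:-→d11:-→d12:-→d13:-→d14:-→d15:-→d16:H3→d17:-→d18:-→d19:-→d20:-→d21:-→d22:-→d23:-→d24:H6→d25:-→d26:-→d27:-→d28:H5  best=H5
  - 209.21.70.0/24 clear@24
  ? 209.21.1.95  path d0:H4→d1:-→d2:-→d3:-→d4:-→d5:-→d6:-→d7:-→d8:-→d9:-→d10:-→d11:-→d12:-→d13:-→d14:-→d15:-→d16:H3→d17:-  best=H3
  - 0.0.0.0/0 clear@0

== LOOKUPS ==
["H1","H3","H5","H5","H4","H1","H7","H5","H3"]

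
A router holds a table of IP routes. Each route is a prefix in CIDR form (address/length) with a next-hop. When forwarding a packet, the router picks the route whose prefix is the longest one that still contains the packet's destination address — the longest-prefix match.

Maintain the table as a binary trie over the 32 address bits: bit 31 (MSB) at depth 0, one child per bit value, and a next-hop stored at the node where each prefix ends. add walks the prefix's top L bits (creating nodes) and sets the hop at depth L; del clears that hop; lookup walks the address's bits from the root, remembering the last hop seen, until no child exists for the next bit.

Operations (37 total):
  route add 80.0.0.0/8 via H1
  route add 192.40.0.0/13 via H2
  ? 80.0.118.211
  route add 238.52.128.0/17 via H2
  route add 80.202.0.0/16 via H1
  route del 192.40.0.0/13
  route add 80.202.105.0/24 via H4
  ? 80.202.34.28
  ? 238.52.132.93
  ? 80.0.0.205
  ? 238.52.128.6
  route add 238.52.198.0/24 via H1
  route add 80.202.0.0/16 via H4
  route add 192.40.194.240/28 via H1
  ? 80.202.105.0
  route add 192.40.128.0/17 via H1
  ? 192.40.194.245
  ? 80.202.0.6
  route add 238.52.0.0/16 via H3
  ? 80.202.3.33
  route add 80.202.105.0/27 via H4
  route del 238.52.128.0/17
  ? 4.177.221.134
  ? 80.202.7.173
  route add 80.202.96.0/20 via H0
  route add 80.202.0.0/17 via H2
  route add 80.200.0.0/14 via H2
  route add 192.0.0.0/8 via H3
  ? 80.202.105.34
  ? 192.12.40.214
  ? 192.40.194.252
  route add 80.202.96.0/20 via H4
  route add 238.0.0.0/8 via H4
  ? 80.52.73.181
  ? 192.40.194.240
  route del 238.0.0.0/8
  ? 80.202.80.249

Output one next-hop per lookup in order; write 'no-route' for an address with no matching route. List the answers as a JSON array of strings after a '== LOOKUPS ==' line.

Process each operation:
  add 80.0.0.0/8 -> H1 at depth 8
  add 192.40.0.0/13 -> H2 at depth 13
  Q 80.0.118.211: descend 01010000 ; hops seen [H1] ; pick H1
  add 238.52.128.0/17 -> H2 at depth 17
  add 80.202.0.0/16 -> H1 at depth 16
  del 192.40.0.0/13 (clear depth 13)
  add 80.202.105.0/24 -> H4 at depth 24
  Q 80.202.34.28: descend 01010000110010100 ; hops seen [H1,H1] ; pick H1
  Q 238.52.132.93: descend 11101110001101001 ; hops seen [H2] ; pick H2
  Q 80.0.0.205: descend 01010000 ; hops seen [H1] ; pick H1
  Q 238.52.128.6: descend 11101110001101001 ; hops seen [H2] ; pick H2
  add 238.52.198.0/24 -> H1 at depth 24
  add 80.202.0.0/16 -> H4 at depth 16
  add 192.40.194.240/28 -> H1 at depth 28
  Q 80.202.105.0: descend 010100001100101001101001 ; hops seen [H1,H4,H4] ; pick H4
  add 192.40.128.0/17 -> H1 at depth 17
  Q 192.40.194.245: descend 1100000000101000110000101111 ; hops seen [H1,H1] ; pick H1
  Q 80.202.0.6: descend 01010000110010100 ; hops seen [H1,H4] ; pick H4
  add 238.52.0.0/16 -> H3 at depth 16
  Q 80.202.3.33: descend 01010000110010100 ; hops seen [H1,H4] ; pick H4
  add 80.202.105.0/27 -> H4 at depth 27
  del 238.52.128.0/17 (clear depth 17)
  Q 4.177.221.134: descend 0 ; hops seen [∅] ; pick no-route
  Q 80.202.7.173: descend 01010000110010100 ; hops seen [H1,H4] ; pick H4
  add 80.202.96.0/20 -> H0 at depth 20
  add 80.202.0.0/17 -> H2 at depth 17
  add 80.200.0.0/14 -> H2 at depth 14
  add 192.0.0.0/8 -> H3 at depth 8
  Q 80.202.105.34: descend 01010000110010100110100100 ; hops seen [H1,H2,H4,H2,H0,H4] ; pick H4
  Q 192.12.40.214: descend 1100000000 ; hops seen [H3] ; pick H3
  Q 192.40.194.252: descend 1100000000101000110000101111 ; hops seen [H3,H1,H1] ; pick H1
  add 80.202.96.0/20 -> H4 at depth 20
  add 238.0.0.0/8 -> H4 at depth 8
  Q 80.52.73.181: descend 01010000 ; hops seen [H1] ; pick H1
  Q 192.40.194.240: descend 1100000000101000110000101111 ; hops seen [H3,H1,H1] ; pick H1
  del 238.0.0.0/8 (clear depth 8)
  Q 80.202.80.249: descend 010100001100101001 ; hops seen [H1,H2,H4,H2] ; pick H2

== LOOKUPS ==
["H1","H1","H2","H1","H2","H4","H1","H4","H4","no-route","H4","H4","H3","H1","H1","H1","H2"]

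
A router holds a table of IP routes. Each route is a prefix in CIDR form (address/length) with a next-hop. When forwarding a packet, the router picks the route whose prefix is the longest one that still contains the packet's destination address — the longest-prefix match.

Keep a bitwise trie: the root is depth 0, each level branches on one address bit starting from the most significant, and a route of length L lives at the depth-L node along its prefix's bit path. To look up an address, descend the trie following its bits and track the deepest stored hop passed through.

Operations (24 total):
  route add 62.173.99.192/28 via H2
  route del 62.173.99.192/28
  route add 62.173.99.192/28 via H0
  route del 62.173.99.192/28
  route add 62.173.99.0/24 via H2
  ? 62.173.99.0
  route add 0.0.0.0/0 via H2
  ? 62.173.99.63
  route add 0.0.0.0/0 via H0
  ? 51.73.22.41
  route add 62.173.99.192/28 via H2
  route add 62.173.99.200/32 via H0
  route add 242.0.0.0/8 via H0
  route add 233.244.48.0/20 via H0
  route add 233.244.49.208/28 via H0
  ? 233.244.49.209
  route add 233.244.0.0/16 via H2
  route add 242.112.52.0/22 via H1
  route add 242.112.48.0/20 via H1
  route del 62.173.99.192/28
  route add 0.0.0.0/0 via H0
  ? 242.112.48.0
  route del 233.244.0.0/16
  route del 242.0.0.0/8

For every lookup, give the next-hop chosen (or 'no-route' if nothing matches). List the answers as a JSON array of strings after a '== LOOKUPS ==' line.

Apply in order:
  add 62.173.99.192/28 -> H2 at depth 28
  - 62.173.99.192/28 clear@28
  add 62.173.99.192/28 -> H0 at depth 28
  - 62.173.99.192/28 clear@28
  add 62.173.99.0/24 -> H2 at depth 24
  ? 62.173.99.0  path d0:-→d1:-→d2:-→d3:-→d4:-→d5:-→d6:-→d7:-→d8:-→d9:-→d10:-→d11:-→d12:-→d13:-→d14:-→d15:-→d16:-→d17:-→d18:-→d19:-→d20:-→d21:-→d22:-→d23:-→d24:H2  best=H2
  add 0.0.0.0/0 -> H2 at depth 0
  ? 62.173.99.63  path d0:H2→d1:-→d2:-→d3:-→d4:-→d5:-→d6:-→d7:-→d8:-→d9:-→d10:-→d11:-→d12:-→d13:-→d14:-→d15:-→d16:-→d17:-→d18:-→d19:-→d20:-→d21:-→d22:-→d23:-→d24:H2  best=H2
  add 0.0.0.0/0 -> H0 at depth 0
  ? 51.73.22.41  path d0:H0→d1:-→d2:-→d3:-→d4:-  best=H0
  add 62.173.99.192/28 -> H2 at depth 28
  add 62.173.99.200/32 -> H0 at depth 32
  add 242.0.0.0/8 -> H0 at depth 8
  add 233.244.48.0/20 -> H0 at depth 20
  add 233.244.49.208/28 -> H0 at depth 28
  ? 233.244.49.209  path d0:H0→d1:-→d2:-→d3:-→d4:-→d5:-→d6:-→d7:-→d8:-→d9:-→d10:-→d11:-→d12:-→d13:-→d14:-→d15:-→d16:-→d17:-→d18:-→d19:-→d20:H0→d21:-→d22:-→d23:-→d24:-→d25:-→d26:-→d27:-→d28:H0  best=H0
  add 233.244.0.0/16 -> H2 at depth 16
  add 242.112.52.0/22 -> H1 at depth 22
  add 242.112.48.0/20 -> H1 at depth 20
  - 62.173.99.192/28 clear@28
  add 0.0.0.0/0 -> H0 at depth 0
  ? 242.112.48.0  path d0:H0→d1:-→d2:-→d3:-→d4:-→d5:-→d6:-→d7:-→d8:H0→d9:-→d10:-→d11:-→d12:-→d13:-→d14:-→d15:-→d16:-→d17:-→d18:-→d19:-→d20:H1→d21:-  best=H1
  - 233.244.0.0/16 clear@16
  - 242.0.0.0/8 clear@8

== LOOKUPS ==
["H2","H2","H0","H0","H1"]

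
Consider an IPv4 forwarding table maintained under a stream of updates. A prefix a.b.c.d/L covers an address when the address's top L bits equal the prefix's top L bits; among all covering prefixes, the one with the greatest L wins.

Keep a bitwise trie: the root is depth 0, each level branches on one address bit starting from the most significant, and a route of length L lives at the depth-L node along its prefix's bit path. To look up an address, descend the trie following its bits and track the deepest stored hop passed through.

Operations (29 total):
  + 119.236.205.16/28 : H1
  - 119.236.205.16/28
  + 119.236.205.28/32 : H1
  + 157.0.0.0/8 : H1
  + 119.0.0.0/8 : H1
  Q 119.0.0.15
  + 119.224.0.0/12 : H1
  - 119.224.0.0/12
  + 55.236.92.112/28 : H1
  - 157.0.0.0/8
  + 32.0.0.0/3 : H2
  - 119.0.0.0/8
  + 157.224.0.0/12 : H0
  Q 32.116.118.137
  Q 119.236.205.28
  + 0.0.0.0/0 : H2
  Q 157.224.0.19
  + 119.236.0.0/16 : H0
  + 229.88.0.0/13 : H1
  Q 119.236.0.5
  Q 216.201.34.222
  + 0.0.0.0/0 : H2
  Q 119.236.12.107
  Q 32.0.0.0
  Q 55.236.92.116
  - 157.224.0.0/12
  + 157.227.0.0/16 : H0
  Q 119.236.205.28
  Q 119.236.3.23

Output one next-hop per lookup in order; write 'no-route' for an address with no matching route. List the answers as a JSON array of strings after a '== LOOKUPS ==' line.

Apply in order:
  + 119.236.205.16/28 (H1) depth=28
  - 119.236.205.16/28 clear@28
  + 119.236.205.28/32 (H1) depth=32
  + 157.0.0.0/8 (H1) depth=8
  + 119.0.0.0/8 (H1) depth=8
  lookup 119.0.0.15: bits 01110111 walk d0:-→d1:-→d2:-→d3:-→d4:-→d5:-→d6:-→d7:-→d8:H1 -> H1
  + 119.224.0.0/12 (H1) depth=12
  - 119.224.0.0/12 clear@12
  + 55.236.92.112/28 (H1) depth=28
  - 157.0.0.0/8 clear@8
  + 32.0.0.0/3 (H2) depth=3
  - 119.0.0.0/8 clear@8
  + 157.224.0.0/12 (H0) depth=12
  lookup 32.116.118.137: bits 001 walk d0:-→d1:-→d2:-→d3:H2 -> H2
  lookup 119.236.205.28: bits 01110111111011001100110100011100 walk d0:-→d1:-→d2:-→d3:-→d4:-→d5:-→d6:-→d7:-→d8:-→d9:-→d10:-→d11:-→d12:-→d13:-→d14:-→d15:-→d16:-→d17:-→d18:-→d19:-→d20:-→d21:-→d22:-→d23:-→d24:-→d25:-→d26:-→d27:-→d28:-→d29:-→d30:-→d31:-→d32:H1 -> H1
  + 0.0.0.0/0 (H2) depth=0
  lookup 157.224.0.19: bits 100111011110 walk d0:H2→d1:-→d2:-→d3:-→d4:-→d5:-→d6:-→d7:-→d8:-→d9:-→d10:-→d11:-→d12:H0 -> H0
  + 119.236.0.0/16 (H0) depth=16
  + 229.88.0.0/13 (H1) depth=13
  lookup 119.236.0.5: bits 0111011111101100 walk d0:H2→d1:-→d2:-→d3:-→d4:-→d5:-→d6:-→d7:-→d8:-→d9:-→d10:-→d11:-→d12:-→d13:-→d14:-→d15:-→d16:H0 -> H0
  lookup 216.201.34.222: bits 11 walk d0:H2→d1:-→d2:- -> H2
  + 0.0.0.0/0 (H2) depth=0
  lookup 119.236.12.107: bits 0111011111101100 walk d0:H2→d1:-→d2:-→d3:-→d4:-→d5:-→d6:-→d7:-→d8:-→d9:-→d10:-→d11:-→d12:-→d13:-→d14:-→d15:-→d16:H0 -> H0
  lookup 32.0.0.0: bits 001 walk d0:H2→d1:-→d2:-→d3:H2 -> H2
  lookup 55.236.92.116: bits 0011011111101100010111000111 walk d0:H2→d1:-→d2:-→d3:H2→d4:-→d5:-→d6:-→d7:-→d8:-→d9:-→d10:-→d11:-→d12:-→d13:-→d14:-→d15:-→d16:-→d17:-→d18:-→d19:-→d20:-→d21:-→d22:-→d23:-→d24:-→d25:-→d26:-→d27:-→d28:H1 -> H1
  - 157.224.0.0/12 clear@12
  + 157.227.0.0/16 (H0) depth=16
  lookup 119.236.205.28: bits 01110111111011001100110100011100 walk d0:H2→d1:-→d2:-→d3:-→d4:-→d5:-→d6:-→d7:-→d8:-→d9:-→d10:-→d11:-→d12:-→d13:-→d14:-→d15:-→d16:H0→d17:-→d18:-→d19:-→d20:-→d21:-→d22:-→d23:-→d24:-→d25:-→d26:-→d27:-→d28:-→d29:-→d30:-→d31:-→d32:H1 -> H1
  lookup 119.236.3.23: bits 0111011111101100 walk d0:H2→d1:-→d2:-→d3:-→d4:-→d5:-→d6:-→d7:-→d8:-→d9:-→d10:-→d11:-→d12:-→d13:-→d14:-→d15:-→d16:H0 -> H0

== LOOKUPS ==
["H1","H2","H1","H0","H0","H2","H0","H2","H1","H1","H0"]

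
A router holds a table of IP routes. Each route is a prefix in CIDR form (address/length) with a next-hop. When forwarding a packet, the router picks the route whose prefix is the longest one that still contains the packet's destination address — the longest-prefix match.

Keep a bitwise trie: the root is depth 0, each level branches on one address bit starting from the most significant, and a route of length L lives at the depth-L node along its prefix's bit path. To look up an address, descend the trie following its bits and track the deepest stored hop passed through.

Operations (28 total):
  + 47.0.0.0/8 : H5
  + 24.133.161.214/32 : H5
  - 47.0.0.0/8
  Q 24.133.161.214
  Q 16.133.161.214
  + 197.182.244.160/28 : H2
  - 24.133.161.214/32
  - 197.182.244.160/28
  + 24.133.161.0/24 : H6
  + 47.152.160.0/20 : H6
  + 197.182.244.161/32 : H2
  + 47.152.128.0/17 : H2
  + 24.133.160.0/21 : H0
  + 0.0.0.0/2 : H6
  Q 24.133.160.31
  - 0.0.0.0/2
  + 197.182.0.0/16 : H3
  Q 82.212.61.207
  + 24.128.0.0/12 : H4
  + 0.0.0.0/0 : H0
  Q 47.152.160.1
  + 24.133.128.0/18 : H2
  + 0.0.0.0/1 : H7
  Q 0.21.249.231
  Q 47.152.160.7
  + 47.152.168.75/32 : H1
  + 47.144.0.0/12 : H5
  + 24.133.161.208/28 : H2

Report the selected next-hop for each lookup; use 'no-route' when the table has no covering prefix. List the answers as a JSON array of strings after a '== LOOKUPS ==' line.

Trace:
  + 47.0.0.0/8 (H5) depth=8
  + 24.133.161.214/32 (H5) depth=32
  - 47.0.0.0/8 clear@8
  ? 24.133.161.214  path d0:-→d1:-→d2:-→d3:-→d4:-→d5:-→d6:-→d7:-→d8:-→d9:-→d10:-→d11:-→d12:-→d13:-→d14:-→d15:-→d16:-→d17:-→d18:-→d19:-→d20:-→d21:-→d22:-→d23:-→d24:-→d25:-→d26:-→d27:-→d28:-→d29:-→d30:-→d31:-→d32:H5  best=H5
  ? 16.133.161.214  path d0:-→d1:-→d2:-→d3:-→d4:-  best=no-route
  + 197.182.244.160/28 (H2) depth=28
  - 24.133.161.214/32 clear@32
  - 197.182.244.160/28 clear@28
  + 24.133.161.0/24 (H6) depth=24
  + 47.152.160.0/20 (H6) depth=20
  + 197.182.244.161/32 (H2) depth=32
  + 47.152.128.0/17 (H2) depth=17
  + 24.133.160.0/21 (H0) depth=21
  + 0.0.0.0/2 (H6) depth=2
  ? 24.133.160.31  path d0:-→d1:-→d2:H6→d3:-→d4:-→d5:-→d6:-→d7:-→d8:-→d9:-→d10:-→d11:-→d12:-→d13:-→d14:-→d15:-→d16:-→d17:-→d18:-→d19:-→d20:-→d21:H0→d22:-→d23:-  best=H0
  - 0.0.0.0/2 clear@2
  + 197.182.0.0/16 (H3) depth=16
  ? 82.212.61.207  path d0:-→d1:-  best=no-route
  + 24.128.0.0/12 (H4) depth=12
  + 0.0.0.0/0 (H0) depth=0
  ? 47.152.160.1  path d0:H0→d1:-→d2:-→d3:-→d4:-→d5:-→d6:-→d7:-→d8:-→d9:-→d10:-→d11:-→d12:-→d13:-→d14:-→d15:-→d16:-→d17:H2→d18:-→d19:-→d20:H6  best=H6
  + 24.133.128.0/18 (H2) depth=18
  + 0.0.0.0/1 (H7) depth=1
  ? 0.21.249.231  path d0:H0→d1:H7→d2:-→d3:-  best=H7
  ? 47.152.160.7  path d0:H0→d1:H7→d2:-→d3:-→d4:-→d5:-→d6:-→d7:-→d8:-→d9:-→d10:-→d11:-→d12:-→d13:-→d14:-→d15:-→d16:-→d17:H2→d18:-→d19:-→d20:H6  best=H6
  + 47.152.168.75/32 (H1) depth=32
  + 47.144.0.0/12 (H5) depth=12
  + 24.133.161.208/28 (H2) depth=28

== LOOKUPS ==
["H5","no-route","H0","no-route","H6","H7","H6"]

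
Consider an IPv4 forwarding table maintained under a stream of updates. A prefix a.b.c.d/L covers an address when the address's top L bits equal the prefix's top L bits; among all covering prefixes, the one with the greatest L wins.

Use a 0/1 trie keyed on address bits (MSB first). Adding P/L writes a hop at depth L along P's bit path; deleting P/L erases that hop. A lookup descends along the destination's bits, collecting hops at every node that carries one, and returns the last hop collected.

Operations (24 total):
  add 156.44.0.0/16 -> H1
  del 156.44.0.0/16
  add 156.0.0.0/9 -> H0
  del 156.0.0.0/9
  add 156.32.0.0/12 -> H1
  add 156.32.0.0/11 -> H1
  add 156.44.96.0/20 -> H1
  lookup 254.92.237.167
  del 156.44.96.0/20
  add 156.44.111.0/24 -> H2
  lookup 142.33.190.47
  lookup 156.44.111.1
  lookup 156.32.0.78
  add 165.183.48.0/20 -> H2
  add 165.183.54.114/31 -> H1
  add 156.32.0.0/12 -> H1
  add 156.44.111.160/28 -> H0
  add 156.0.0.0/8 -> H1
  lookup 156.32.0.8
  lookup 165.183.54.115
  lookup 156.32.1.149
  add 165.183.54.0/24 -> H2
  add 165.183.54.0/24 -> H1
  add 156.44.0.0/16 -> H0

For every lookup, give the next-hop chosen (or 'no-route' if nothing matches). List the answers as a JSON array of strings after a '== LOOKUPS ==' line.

Trace:
  add 156.44.0.0/16 -> H1 at depth 16
  del 156.44.0.0/16 (clear depth 16)
  add 156.0.0.0/9 -> H0 at depth 9
  del 156.0.0.0/9 (clear depth 9)
  add 156.32.0.0/12 -> H1 at depth 12
  add 156.32.0.0/11 -> H1 at depth 11
  add 156.44.96.0/20 -> H1 at depth 20
  ? 254.92.237.167  path d0:-→d1:-  best=no-route
  del 156.44.96.0/20 (clear depth 20)
  add 156.44.111.0/24 -> H2 at depth 24
  ? 142.33.190.47  path d0:-→d1:-→d2:-→d3:-  best=no-route
  ? 156.44.111.1  path d0:-→d1:-→d2:-→d3:-→d4:-→d5:-→d6:-→d7:-→d8:-→d9:-→d10:-→d11:H1→d12:H1→d13:-→d14:-→d15:-→d16:-→d17:-→d18:-→d19:-→d20:-→d21:-→d22:-→d23:-→d24:H2  best=H2
  ? 156.32.0.78  path d0:-→d1:-→d2:-→d3:-→d4:-→d5:-→d6:-→d7:-→d8:-→d9:-→d10:-→d11:H1→d12:H1  best=H1
  add 165.183.48.0/20 -> H2 at depth 20
  add 165.183.54.114/31 -> H1 at depth 31
  add 156.32.0.0/12 -> H1 at depth 12
  add 156.44.111.160/28 -> H0 at depth 28
  add 156.0.0.0/8 -> H1 at depth 8
  ? 156.32.0.8  path d0:-→d1:-→d2:-→d3:-→d4:-→d5:-→d6:-→d7:-→d8:H1→d9:-→d10:-→d11:H1→d12:H1  best=H1
  ? 165.183.54.115  path d0:-→d1:-→d2:-→d3:-→d4:-→d5:-→d6:-→d7:-→d8:-→d9:-→d10:-→d11:-→d12:-→d13:-→d14:-→d15:-→d16:-→d17:-→d18:-→d19:-→d20:H2→d21:-→d22:-→d23:-→d24:-→d25:-→d26:-→d27:-→d28:-→d29:-→d30:-→d31:H1  best=H1
  ? 156.32.1.149  path d0:-→d1:-→d2:-→d3:-→d4:-→d5:-→d6:-→d7:-→d8:H1→d9:-→d10:-→d11:H1→d12:H1  best=H1
  add 165.183.54.0/24 -> H2 at depth 24
  add 165.183.54.0/24 -> H1 at depth 24
  add 156.44.0.0/16 -> H0 at depth 16

== LOOKUPS ==
["no-route","no-route","H2","H1","H1","H1","H1"]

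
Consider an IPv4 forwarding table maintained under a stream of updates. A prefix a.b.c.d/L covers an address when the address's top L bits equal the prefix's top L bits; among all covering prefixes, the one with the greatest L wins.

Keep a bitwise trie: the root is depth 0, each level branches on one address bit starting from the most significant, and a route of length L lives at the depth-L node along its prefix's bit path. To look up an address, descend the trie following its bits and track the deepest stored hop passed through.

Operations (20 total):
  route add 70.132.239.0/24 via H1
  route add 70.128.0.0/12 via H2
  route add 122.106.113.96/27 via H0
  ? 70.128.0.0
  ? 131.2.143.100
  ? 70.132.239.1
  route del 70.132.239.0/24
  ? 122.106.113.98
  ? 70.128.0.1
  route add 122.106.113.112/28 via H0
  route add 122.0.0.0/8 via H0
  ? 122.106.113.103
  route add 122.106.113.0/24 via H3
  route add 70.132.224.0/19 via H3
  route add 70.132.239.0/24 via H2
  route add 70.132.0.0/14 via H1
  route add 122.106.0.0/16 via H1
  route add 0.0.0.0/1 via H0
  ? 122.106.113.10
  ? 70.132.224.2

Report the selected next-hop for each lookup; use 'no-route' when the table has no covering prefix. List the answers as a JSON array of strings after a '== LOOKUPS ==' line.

Apply in order:
  add 70.132.239.0/24 -> H1 at depth 24
  add 70.128.0.0/12 -> H2 at depth 12
  add 122.106.113.96/27 -> H0 at depth 27
  Q 70.128.0.0: descend 0100011010000 ; hops seen [H2] ; pick H2
  Q 131.2.143.100: descend ε ; hops seen [∅] ; pick no-route
  Q 70.132.239.1: descend 010001101000010011101111 ; hops seen [H2,H1] ; pick H1
  del 70.132.239.0/24 (clear depth 24)
  Q 122.106.113.98: descend 011110100110101001110001011 ; hops seen [H0] ; pick H0
  Q 70.128.0.1: descend 0100011010000 ; hops seen [H2] ; pick H2
  add 122.106.113.112/28 -> H0 at depth 28
  add 122.0.0.0/8 -> H0 at depth 8
  Q 122.106.113.103: descend 011110100110101001110001011 ; hops seen [H0,H0] ; pick H0
  add 122.106.113.0/24 -> H3 at depth 24
  add 70.132.224.0/19 -> H3 at depth 19
  add 70.132.239.0/24 -> H2 at depth 24
  add 70.132.0.0/14 -> H1 at depth 14
  add 122.106.0.0/16 -> H1 at depth 16
  add 0.0.0.0/1 -> H0 at depth 1
  Q 122.106.113.10: descend 0111101001101010011100010 ; hops seen [H0,H0,H1,H3] ; pick H3
  Q 70.132.224.2: descend 01000110100001001110 ; hops seen [H0,H2,H1,H3] ; pick H3

== LOOKUPS ==
["H2","no-route","H1","H0","H2","H0","H3","H3"]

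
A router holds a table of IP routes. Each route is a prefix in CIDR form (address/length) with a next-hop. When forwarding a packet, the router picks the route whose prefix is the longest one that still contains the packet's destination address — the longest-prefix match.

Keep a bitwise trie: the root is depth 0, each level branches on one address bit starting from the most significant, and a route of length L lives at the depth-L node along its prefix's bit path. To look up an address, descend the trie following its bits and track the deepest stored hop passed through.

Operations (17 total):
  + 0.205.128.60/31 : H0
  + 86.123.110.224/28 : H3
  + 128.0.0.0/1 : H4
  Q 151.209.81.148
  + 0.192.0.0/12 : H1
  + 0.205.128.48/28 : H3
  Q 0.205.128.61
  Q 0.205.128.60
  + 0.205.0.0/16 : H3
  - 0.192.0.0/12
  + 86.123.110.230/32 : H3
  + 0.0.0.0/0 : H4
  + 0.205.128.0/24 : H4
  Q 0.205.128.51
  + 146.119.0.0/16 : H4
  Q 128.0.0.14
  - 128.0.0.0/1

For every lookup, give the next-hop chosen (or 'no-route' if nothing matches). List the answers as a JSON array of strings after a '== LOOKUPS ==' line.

Apply in order:
  + 0.205.128.60/31 (H0) depth=31
  + 86.123.110.224/28 (H3) depth=28
  + 128.0.0.0/1 (H4) depth=1
  Q 151.209.81.148: descend 1 ; hops seen [H4] ; pick H4
  + 0.192.0.0/12 (H1) depth=12
  + 0.205.128.48/28 (H3) depth=28
  Q 0.205.128.61: descend 0000000011001101100000000011110 ; hops seen [H1,H3,H0] ; pick H0
  Q 0.205.128.60: descend 0000000011001101100000000011110 ; hops seen [H1,H3,H0] ; pick H0
  + 0.205.0.0/16 (H3) depth=16
  - 0.192.0.0/12 clear@12
  + 86.123.110.230/32 (H3) depth=32
  + 0.0.0.0/0 (H4) depth=0
  + 0.205.128.0/24 (H4) depth=24
  Q 0.205.128.51: descend 0000000011001101100000000011 ; hops seen [H4,H3,H4,H3] ; pick H3
  + 146.119.0.0/16 (H4) depth=16
  Q 128.0.0.14: descend 100 ; hops seen [H4,H4] ; pick H4
  - 128.0.0.0/1 clear@1

== LOOKUPS ==
["H4","H0","H0","H3","H4"]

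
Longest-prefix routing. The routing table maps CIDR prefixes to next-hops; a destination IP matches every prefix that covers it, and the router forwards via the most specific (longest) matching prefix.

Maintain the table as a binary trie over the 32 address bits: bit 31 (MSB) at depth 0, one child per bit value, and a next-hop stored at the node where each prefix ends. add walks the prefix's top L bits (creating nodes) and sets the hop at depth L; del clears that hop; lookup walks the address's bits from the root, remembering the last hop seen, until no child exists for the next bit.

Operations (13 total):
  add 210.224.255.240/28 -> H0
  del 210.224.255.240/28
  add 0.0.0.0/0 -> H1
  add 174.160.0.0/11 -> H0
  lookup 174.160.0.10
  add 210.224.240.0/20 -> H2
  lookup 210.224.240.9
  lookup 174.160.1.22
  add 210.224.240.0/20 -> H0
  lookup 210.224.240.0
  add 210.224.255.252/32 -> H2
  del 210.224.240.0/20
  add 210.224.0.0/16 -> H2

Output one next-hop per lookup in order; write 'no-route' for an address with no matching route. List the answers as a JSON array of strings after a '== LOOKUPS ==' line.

Process each operation:
  add 210.224.255.240/28 -> H0 at depth 28
  - 210.224.255.240/28 clear@28
  add 0.0.0.0/0 -> H1 at depth 0
  add 174.160.0.0/11 -> H0 at depth 11
  lookup 174.160.0.10: bits 10101110101 walk d0:H1→d1:-→d2:-→d3:-→d4:-→d5:-→d6:-→d7:-→d8:-→d9:-→d10:-→d11:H0 -> H0
  add 210.224.240.0/20 -> H2 at depth 20
  lookup 210.224.240.9: bits 11010010111000001111 walk d0:H1→d1:-→d2:-→d3:-→d4:-→d5:-→d6:-→d7:-→d8:-→d9:-→d10:-→d11:-→d12:-→d13:-→d14:-→d15:-→d16:-→d17:-→d18:-→d19:-→d20:H2 -> H2
  lookup 174.160.1.22: bits 10101110101 walk d0:H1→d1:-→d2:-→d3:-→d4:-→d5:-→d6:-→d7:-→d8:-→d9:-→d10:-→d11:H0 -> H0
  add 210.224.240.0/20 -> H0 at depth 20
  lookup 210.224.240.0: bits 11010010111000001111 walk d0:H1→d1:-→d2:-→d3:-→d4:-→d5:-→d6:-→d7:-→d8:-→d9:-→d10:-→d11:-→d12:-→d13:-→d14:-→d15:-→d16:-→d17:-→d18:-→d19:-→d20:H0 -> H0
  add 210.224.255.252/32 -> H2 at depth 32
  - 210.224.240.0/20 clear@20
  add 210.224.0.0/16 -> H2 at depth 16

== LOOKUPS ==
["H0","H2","H0","H0"]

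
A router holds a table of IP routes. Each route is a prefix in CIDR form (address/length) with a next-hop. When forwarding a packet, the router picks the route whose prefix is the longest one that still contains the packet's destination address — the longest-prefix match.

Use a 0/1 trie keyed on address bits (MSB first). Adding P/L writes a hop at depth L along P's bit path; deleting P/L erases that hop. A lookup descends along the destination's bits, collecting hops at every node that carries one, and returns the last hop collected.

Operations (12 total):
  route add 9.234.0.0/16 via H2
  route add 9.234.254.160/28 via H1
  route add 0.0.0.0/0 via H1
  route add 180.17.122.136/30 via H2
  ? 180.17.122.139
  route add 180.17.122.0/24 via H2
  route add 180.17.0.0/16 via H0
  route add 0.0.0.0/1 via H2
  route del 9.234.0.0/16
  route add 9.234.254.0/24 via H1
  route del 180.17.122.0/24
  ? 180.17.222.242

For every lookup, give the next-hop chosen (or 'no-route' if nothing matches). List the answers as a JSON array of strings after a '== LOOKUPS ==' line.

Apply in order:
  + 9.234.0.0/16 (H2) depth=16
  + 9.234.254.160/28 (H1) depth=28
  + 0.0.0.0/0 (H1) depth=0
  + 180.17.122.136/30 (H2) depth=30
  lookup 180.17.122.139: bits 101101000001000101111010100010 walk d0:H1→d1:-→d2:-→d3:-→d4:-→d5:-→d6:-→d7:-→d8:-→d9:-→d10:-→d11:-→d12:-→d13:-→d14:-→d15:-→d16:-→d17:-→d18:-→d19:-→d20:-→d21:-→d22:-→d23:-→d24:-→d25:-→d26:-→d27:-→d28:-→d29:-→d30:H2 -> H2
  + 180.17.122.0/24 (H2) depth=24
  + 180.17.0.0/16 (H0) depth=16
  + 0.0.0.0/1 (H2) depth=1
  - 9.234.0.0/16 clear@16
  + 9.234.254.0/24 (H1) depth=24
  - 180.17.122.0/24 clear@24
  lookup 180.17.222.242: bits 1011010000010001 walk d0:H1→d1:-→d2:-→d3:-→d4:-→d5:-→d6:-→d7:-→d8:-→d9:-→d10:-→d11:-→d12:-→d13:-→d14:-→d15:-→d16:H0 -> H0

== LOOKUPS ==
["H2","H0"]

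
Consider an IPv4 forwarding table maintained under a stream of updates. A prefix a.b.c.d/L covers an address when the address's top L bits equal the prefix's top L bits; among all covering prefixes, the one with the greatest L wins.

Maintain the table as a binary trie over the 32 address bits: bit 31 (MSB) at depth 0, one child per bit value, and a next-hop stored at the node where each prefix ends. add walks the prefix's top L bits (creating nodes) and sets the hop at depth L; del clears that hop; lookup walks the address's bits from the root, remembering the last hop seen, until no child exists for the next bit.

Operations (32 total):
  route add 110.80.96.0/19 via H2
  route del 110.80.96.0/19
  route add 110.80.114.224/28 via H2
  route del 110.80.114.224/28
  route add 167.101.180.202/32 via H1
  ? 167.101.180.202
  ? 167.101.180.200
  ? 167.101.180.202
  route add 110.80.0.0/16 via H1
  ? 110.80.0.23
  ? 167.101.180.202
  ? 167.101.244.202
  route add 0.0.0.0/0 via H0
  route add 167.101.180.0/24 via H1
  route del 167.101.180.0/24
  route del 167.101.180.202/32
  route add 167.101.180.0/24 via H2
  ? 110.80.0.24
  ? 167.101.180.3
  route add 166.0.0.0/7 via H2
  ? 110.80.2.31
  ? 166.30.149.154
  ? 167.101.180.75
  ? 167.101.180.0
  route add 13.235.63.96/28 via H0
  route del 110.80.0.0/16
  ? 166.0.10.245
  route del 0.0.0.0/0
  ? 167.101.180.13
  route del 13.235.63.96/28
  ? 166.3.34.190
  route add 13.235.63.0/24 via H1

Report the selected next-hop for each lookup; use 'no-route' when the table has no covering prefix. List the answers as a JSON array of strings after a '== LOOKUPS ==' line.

Apply in order:
  + 110.80.96.0/19 (H2) depth=19
  - 110.80.96.0/19 clear@19
  + 110.80.114.224/28 (H2) depth=28
  - 110.80.114.224/28 clear@28
  + 167.101.180.202/32 (H1) depth=32
  lookup 167.101.180.202: bits 10100111011001011011010011001010 walk d0:-→d1:-→d2:-→d3:-→d4:-→d5:-→d6:-→d7:-→d8:-→d9:-→d10:-→d11:-→d12:-→d13:-→d14:-→d15:-→d16:-→d17:-→d18:-→d19:-→d20:-→d21:-→d22:-→d23:-→d24:-→d25:-→d26:-→d27:-→d28:-→d29:-→d30:-→d31:-→d32:H1 -> H1
  lookup 167.101.180.200: bits 101001110110010110110100110010 walk d0:-→d1:-→d2:-→d3:-→d4:-→d5:-→d6:-→d7:-→d8:-→d9:-→d10:-→d11:-→d12:-→d13:-→d14:-→d15:-→d16:-→d17:-→d18:-→d19:-→d20:-→d21:-→d22:-→d23:-→d24:-→d25:-→d26:-→d27:-→d28:-→d29:-→d30:- -> no-route
  lookup 167.101.180.202: bits 10100111011001011011010011001010 walk d0:-→d1:-→d2:-→d3:-→d4:-→d5:-→d6:-→d7:-→d8:-→d9:-→d10:-→d11:-→d12:-→d13:-→d14:-→d15:-→d16:-→d17:-→d18:-→d19:-→d20:-→d21:-→d22:-→d23:-→d24:-→d25:-→d26:-→d27:-→d28:-→d29:-→d30:-→d31:-→d32:H1 -> H1
  + 110.80.0.0/16 (H1) depth=16
  lookup 110.80.0.23: bits 01101110010100000 walk d0:-→d1:-→d2:-→d3:-→d4:-→d5:-→d6:-→d7:-→d8:-→d9:-→d10:-→d11:-→d12:-→d13:-→d14:-→d15:-→d16:H1→d17:- -> H1
  lookup 167.101.180.202: bits 10100111011001011011010011001010 walk d0:-→d1:-→d2:-→d3:-→d4:-→d5:-→d6:-→d7:-→d8:-→d9:-→d10:-→d11:-→d12:-→d13:-→d14:-→d15:-→d16:-→d17:-→d18:-→d19:-→d20:-→d21:-→d22:-→d23:-→d24:-→d25:-→d26:-→d27:-→d28:-→d29:-→d30:-→d31:-→d32:H1 -> H1
  lookup 167.101.244.202: bits 10100111011001011 walk d0:-→d1:-→d2:-→d3:-→d4:-→d5:-→d6:-→d7:-→d8:-→d9:-→d10:-→d11:-→d12:-→d13:-→d14:-→d15:-→d16:-→d17:- -> no-route
  + 0.0.0.0/0 (H0) depth=0
  + 167.101.180.0/24 (H1) depth=24
  - 167.101.180.0/24 clear@24
  - 167.101.180.202/32 clear@32
  + 167.101.180.0/24 (H2) depth=24
  lookup 110.80.0.24: bits 01101110010100000 walk d0:H0→d1:-→d2:-→d3:-→d4:-→d5:-→d6:-→d7:-→d8:-→d9:-→d10:-→d11:-→d12:-→d13:-→d14:-→d15:-→d16:H1→d17:- -> H1
  lookup 167.101.180.3: bits 101001110110010110110100 walk d0:H0→d1:-→d2:-→d3:-→d4:-→d5:-→d6:-→d7:-→d8:-→d9:-→d10:-→d11:-→d12:-→d13:-→d14:-→d15:-→d16:-→d17:-→d18:-→d19:-→d20:-→d21:-→d22:-→d23:-→d24:H2 -> H2
  + 166.0.0.0/7 (H2) depth=7
  lookup 110.80.2.31: bits 01101110010100000 walk d0:H0→d1:-→d2:-→d3:-→d4:-→d5:-→d6:-→d7:-→d8:-→d9:-→d10:-→d11:-→d12:-→d13:-→d14:-→d15:-→d16:H1→d17:- -> H1
  lookup 166.30.149.154: bits 1010011 walk d0:H0→d1:-→d2:-→d3:-→d4:-→d5:-→d6:-→d7:H2 -> H2
  lookup 167.101.180.75: bits 101001110110010110110100 walk d0:H0→d1:-→d2:-→d3:-→d4:-→d5:-→d6:-→d7:H2→d8:-→d9:-→d10:-→d11:-→d12:-→d13:-→d14:-→d15:-→d16:-→d17:-→d18:-→d19:-→d20:-→d21:-→d22:-→d23:-→d24:H2 -> H2
  lookup 167.101.180.0: bits 101001110110010110110100 walk d0:H0→d1:-→d2:-→d3:-→d4:-→d5:-→d6:-→d7:H2→d8:-→d9:-→d10:-→d11:-→d12:-→d13:-→d14:-→d15:-→d16:-→d17:-→d18:-→d19:-→d20:-→d21:-→d22:-→d23:-→d24:H2 -> H2
  + 13.235.63.96/28 (H0) depth=28
  - 110.80.0.0/16 clear@16
  lookup 166.0.10.245: bits 1010011 walk d0:H0→d1:-→d2:-→d3:-→d4:-→d5:-→d6:-→d7:H2 -> H2
  - 0.0.0.0/0 clear@0
  lookup 167.101.180.13: bits 101001110110010110110100 walk d0:-→d1:-→d2:-→d3:-→d4:-→d5:-→d6:-→d7:H2→d8:-→d9:-→d10:-→d11:-→d12:-→d13:-→d14:-→d15:-→d16:-→d17:-→d18:-→d19:-→d20:-→d21:-→d22:-→d23:-→d24:H2 -> H2
  - 13.235.63.96/28 clear@28
  lookup 166.3.34.190: bits 1010011 walk d0:-→d1:-→d2:-→d3:-→d4:-→d5:-→d6:-→d7:H2 -> H2
  + 13.235.63.0/24 (H1) depth=24

== LOOKUPS ==
["H1","no-route","H1","H1","H1","no-route","H1","H2","H1","H2","H2","H2","H2","H2","H2"]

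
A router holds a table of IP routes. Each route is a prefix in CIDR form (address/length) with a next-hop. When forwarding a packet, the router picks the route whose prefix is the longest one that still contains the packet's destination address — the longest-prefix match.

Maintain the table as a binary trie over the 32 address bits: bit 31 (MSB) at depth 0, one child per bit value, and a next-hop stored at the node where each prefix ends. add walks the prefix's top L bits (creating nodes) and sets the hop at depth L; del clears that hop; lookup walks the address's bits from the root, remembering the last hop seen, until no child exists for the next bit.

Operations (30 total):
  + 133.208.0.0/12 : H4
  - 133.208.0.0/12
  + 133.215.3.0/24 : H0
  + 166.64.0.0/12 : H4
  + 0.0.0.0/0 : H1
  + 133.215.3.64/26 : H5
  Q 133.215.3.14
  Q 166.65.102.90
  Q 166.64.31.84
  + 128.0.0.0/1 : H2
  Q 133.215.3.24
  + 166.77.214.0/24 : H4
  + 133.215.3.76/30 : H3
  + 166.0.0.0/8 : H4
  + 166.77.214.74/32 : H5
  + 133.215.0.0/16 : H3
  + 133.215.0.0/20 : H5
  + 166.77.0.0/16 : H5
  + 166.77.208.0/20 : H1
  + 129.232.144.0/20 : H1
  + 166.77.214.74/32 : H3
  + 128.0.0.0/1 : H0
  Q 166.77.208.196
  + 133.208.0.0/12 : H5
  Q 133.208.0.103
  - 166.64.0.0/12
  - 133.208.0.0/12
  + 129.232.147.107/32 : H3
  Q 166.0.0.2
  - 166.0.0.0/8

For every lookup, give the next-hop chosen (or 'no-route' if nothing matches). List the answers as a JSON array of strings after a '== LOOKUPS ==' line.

Trace:
  + 133.208.0.0/12 (H4) depth=12
  - 133.208.0.0/12 clear@12
  + 133.215.3.0/24 (H0) depth=24
  + 166.64.0.0/12 (H4) depth=12
  + 0.0.0.0/0 (H1) depth=0
  + 133.215.3.64/26 (H5) depth=26
  ? 133.215.3.14  path d0:H1→d1:-→d2:-→d3:-→d4:-→d5:-→d6:-→d7:-→d8:-→d9:-→d10:-→d11:-→d12:-→d13:-→d14:-→d15:-→d16:-→d17:-→d18:-→d19:-→d20:-→d21:-→d22:-→d23:-→d24:H0→d25:-  best=H0
  ? 166.65.102.90  path d0:H1→d1:-→d2:-→d3:-→d4:-→d5:-→d6:-→d7:-→d8:-→d9:-→d10:-→d11:-→d12:H4  best=H4
  ? 166.64.31.84  path d0:H1→d1:-→d2:-→d3:-→d4:-→d5:-→d6:-→d7:-→d8:-→d9:-→d10:-→d11:-→d12:H4  best=H4
  + 128.0.0.0/1 (H2) depth=1
  ? 133.215.3.24  path d0:H1→d1:H2→d2:-→d3:-→d4:-→d5:-→d6:-→d7:-→d8:-→d9:-→d10:-→d11:-→d12:-→d13:-→d14:-→d15:-→d16:-→d17:-→d18:-→d19:-→d20:-→d21:-→d22:-→d23:-→d24:H0→d25:-  best=H0
  + 166.77.214.0/24 (H4) depth=24
  + 133.215.3.76/30 (H3) depth=30
  + 166.0.0.0/8 (H4) depth=8
  + 166.77.214.74/32 (H5) depth=32
  + 133.215.0.0/16 (H3) depth=16
  + 133.215.0.0/20 (H5) depth=20
  + 166.77.0.0/16 (H5) depth=16
  + 166.77.208.0/20 (H1) depth=20
  + 129.232.144.0/20 (H1) depth=20
  + 166.77.214.74/32 (H3) depth=32
  + 128.0.0.0/1 (H0) depth=1
  ? 166.77.208.196  path d0:H1→d1:H0→d2:-→d3:-→d4:-→d5:-→d6:-→d7:-→d8:H4→d9:-→d10:-→d11:-→d12:H4→d13:-→d14:-→d15:-→d16:H5→d17:-→d18:-→d19:-→d20:H1→d21:-  best=H1
  + 133.208.0.0/12 (H5) depth=12
  ? 133.208.0.103  path d0:H1→d1:H0→d2:-→d3:-→d4:-→d5:-→d6:-→d7:-→d8:-→d9:-→d10:-→d11:-→d12:H5→d13:-  best=H5
  - 166.64.0.0/12 clear@12
  - 133.208.0.0/12 clear@12
  + 129.232.147.107/32 (H3) depth=32
  ? 166.0.0.2  path d0:H1→d1:H0→d2:-→d3:-→d4:-→d5:-→d6:-→d7:-→d8:H4→d9:-  best=H4
  - 166.0.0.0/8 clear@8

== LOOKUPS ==
["H0","H4","H4","H0","H1","H5","H4"]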